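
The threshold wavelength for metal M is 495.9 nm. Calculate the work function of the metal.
2.50 eV

At the threshold wavelength, photon energy equals work function:
φ = hc/λ₀

Calculating:
φ = (6.626×10⁻³⁴ J·s)(3×10⁸ m/s) / (495.9×10⁻⁹ m)
φ = 2.50 eV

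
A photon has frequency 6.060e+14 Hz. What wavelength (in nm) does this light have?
494.71 nm

Using the wave equation: c = fλ

Solving for wavelength:
λ = c/f = (3×10⁸ m/s) / (6.060e+14 Hz)
λ = 494.71 nm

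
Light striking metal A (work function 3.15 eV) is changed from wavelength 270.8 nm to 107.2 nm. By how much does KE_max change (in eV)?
6.9872 eV

Using Einstein's equation: KE_max = hc/λ - φ

For λ₁ = 270.8 nm:
KE₁ = hc/λ₁ - φ = 4.5784 - 3.15 = 1.4284 eV

For λ₂ = 107.2 nm:
KE₂ = hc/λ₂ - φ = 11.5657 - 3.15 = 8.4157 eV

Change in KE:
ΔKE = KE₂ - KE₁ = 8.4157 - 1.4284 = 6.9872 eV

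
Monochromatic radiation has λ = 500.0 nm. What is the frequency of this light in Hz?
5.9958e+14 Hz

Using the wave equation: c = fλ

Solving for frequency:
f = c/λ = (3×10⁸ m/s) / (500.0×10⁻⁹ m)
f = 5.9958e+14 Hz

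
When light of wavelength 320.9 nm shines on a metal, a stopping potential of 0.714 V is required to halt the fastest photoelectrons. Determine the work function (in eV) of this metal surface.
3.15 eV

The stopping potential gives the maximum kinetic energy: KE_max = eV_s = 0.714 eV

From Einstein's photoelectric equation: KE_max = hc/λ - φ
Rearranging: φ = hc/λ - KE_max

Calculate photon energy:
E_photon = hc/λ = (6.626×10⁻³⁴ J·s)(3×10⁸ m/s) / (320.9×10⁻⁹ m) = 3.8636 eV

Therefore:
φ = 3.8636 - 0.714 = 3.15 eV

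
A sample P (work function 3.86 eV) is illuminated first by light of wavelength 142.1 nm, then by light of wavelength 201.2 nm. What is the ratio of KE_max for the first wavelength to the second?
2.1132

Using Einstein's equation: KE_max = hc/λ - φ

For λ₁ = 142.1 nm:
E₁ = hc/λ₁ = 8.7251 eV
KE₁ = E₁ - φ = 8.7251 - 3.86 = 4.8651 eV

For λ₂ = 201.2 nm:
E₂ = hc/λ₂ = 6.1622 eV
KE₂ = E₂ - φ = 6.1622 - 3.86 = 2.3022 eV

Ratio: KE₁/KE₂ = 4.8651/2.3022 = 2.1132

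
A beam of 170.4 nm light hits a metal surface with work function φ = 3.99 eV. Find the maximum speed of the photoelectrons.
1.0751e+06 m/s

First, find the maximum kinetic energy:
E_photon = hc/λ = 7.2761 eV
KE_max = E_photon - φ = 7.2761 - 3.99 = 3.2861 eV

Convert to Joules: KE_max = 3.2861 × 1.602×10⁻¹⁹ J = 5.2649e-19 J

Then use KE = ½mv² to find velocity:
v = √(2·KE/m) = √(2 × 5.2649e-19 J / 9.109e-31 kg)
v = 1.0751e+06 m/s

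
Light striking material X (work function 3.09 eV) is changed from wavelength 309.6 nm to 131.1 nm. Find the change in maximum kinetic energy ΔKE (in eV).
5.4526 eV

Using Einstein's equation: KE_max = hc/λ - φ

For λ₁ = 309.6 nm:
KE₁ = hc/λ₁ - φ = 4.0047 - 3.09 = 0.9147 eV

For λ₂ = 131.1 nm:
KE₂ = hc/λ₂ - φ = 9.4572 - 3.09 = 6.3672 eV

Change in KE:
ΔKE = KE₂ - KE₁ = 6.3672 - 0.9147 = 5.4526 eV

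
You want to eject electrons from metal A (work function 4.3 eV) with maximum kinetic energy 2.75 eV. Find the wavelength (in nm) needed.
175.86 nm

From Einstein's equation: KE_max = hc/λ - φ

Rearranging for λ:
hc/λ = KE_max + φ
λ = hc/(KE_max + φ)

Required photon energy:
E_photon = KE_max + φ = 2.75 + 4.3 = 7.05 eV

Required wavelength:
λ = hc/E_photon = (6.626×10⁻³⁴)(3×10⁸) / (7.05 × 1.602×10⁻¹⁹)
λ = 175.86 nm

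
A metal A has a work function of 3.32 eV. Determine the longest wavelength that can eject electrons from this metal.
373.45 nm

The threshold wavelength is when the photon energy equals the work function:
hc/λ₀ = φ

Solving for λ₀:
λ₀ = hc/φ = (6.626×10⁻³⁴ J·s)(3×10⁸ m/s) / (3.32 eV × 1.602×10⁻¹⁹ J/eV)
λ₀ = 373.45 nm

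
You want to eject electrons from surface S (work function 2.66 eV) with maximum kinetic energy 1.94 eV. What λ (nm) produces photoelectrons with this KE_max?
269.53 nm

From Einstein's equation: KE_max = hc/λ - φ

Rearranging for λ:
hc/λ = KE_max + φ
λ = hc/(KE_max + φ)

Required photon energy:
E_photon = KE_max + φ = 1.94 + 2.66 = 4.60 eV

Required wavelength:
λ = hc/E_photon = (6.626×10⁻³⁴)(3×10⁸) / (4.60 × 1.602×10⁻¹⁹)
λ = 269.53 nm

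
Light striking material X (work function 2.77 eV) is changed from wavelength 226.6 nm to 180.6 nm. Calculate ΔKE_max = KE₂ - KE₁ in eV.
1.3936 eV

Using Einstein's equation: KE_max = hc/λ - φ

For λ₁ = 226.6 nm:
KE₁ = hc/λ₁ - φ = 5.4715 - 2.77 = 2.7015 eV

For λ₂ = 180.6 nm:
KE₂ = hc/λ₂ - φ = 6.8651 - 2.77 = 4.0951 eV

Change in KE:
ΔKE = KE₂ - KE₁ = 4.0951 - 2.7015 = 1.3936 eV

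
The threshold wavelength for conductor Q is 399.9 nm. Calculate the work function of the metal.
3.10 eV

At the threshold wavelength, photon energy equals work function:
φ = hc/λ₀

Calculating:
φ = (6.626×10⁻³⁴ J·s)(3×10⁸ m/s) / (399.9×10⁻⁹ m)
φ = 3.10 eV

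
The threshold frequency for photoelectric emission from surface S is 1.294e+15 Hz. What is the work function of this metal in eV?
5.35 eV

At the threshold frequency, photon energy equals work function:
φ = hf₀

Calculating:
φ = (6.626×10⁻³⁴ J·s)(1.294e+15 Hz)
φ = 5.35 eV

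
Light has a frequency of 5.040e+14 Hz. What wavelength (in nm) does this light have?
594.83 nm

Using the wave equation: c = fλ

Solving for wavelength:
λ = c/f = (3×10⁸ m/s) / (5.040e+14 Hz)
λ = 594.83 nm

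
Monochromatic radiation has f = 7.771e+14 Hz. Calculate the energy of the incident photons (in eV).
3.2138 eV

Using E = hf:

E = hf = (6.626×10⁻³⁴ J·s)(7.771e+14 Hz)
E = 3.2138 eV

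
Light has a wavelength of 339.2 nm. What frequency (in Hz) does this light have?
8.8382e+14 Hz

Using the wave equation: c = fλ

Solving for frequency:
f = c/λ = (3×10⁸ m/s) / (339.2×10⁻⁹ m)
f = 8.8382e+14 Hz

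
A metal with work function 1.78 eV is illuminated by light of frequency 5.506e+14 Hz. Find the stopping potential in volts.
0.4971 V

The stopping potential V_s satisfies: eV_s = KE_max

First, find KE_max using Einstein's equation:
E_photon = hf = (6.626×10⁻³⁴ J·s)(5.506e+14 Hz) = 2.2771 eV
KE_max = E_photon - φ = 2.2771 - 1.78 = 0.4971 eV

Since eV_s = KE_max:
V_s = KE_max/e = 0.4971 V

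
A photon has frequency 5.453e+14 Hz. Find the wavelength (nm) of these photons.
549.78 nm

Using the wave equation: c = fλ

Solving for wavelength:
λ = c/f = (3×10⁸ m/s) / (5.453e+14 Hz)
λ = 549.78 nm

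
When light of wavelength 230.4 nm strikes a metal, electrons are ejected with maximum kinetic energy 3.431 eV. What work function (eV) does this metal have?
1.95 eV

From Einstein's photoelectric equation: KE_max = hf - φ = hc/λ - φ

Rearranging for φ:
φ = hc/λ - KE_max

Calculate photon energy:
E_photon = hc/λ = 5.3813 eV

Therefore:
φ = 5.3813 - 3.431 = 1.95 eV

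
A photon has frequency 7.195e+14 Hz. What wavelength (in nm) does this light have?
416.67 nm

Using the wave equation: c = fλ

Solving for wavelength:
λ = c/f = (3×10⁸ m/s) / (7.195e+14 Hz)
λ = 416.67 nm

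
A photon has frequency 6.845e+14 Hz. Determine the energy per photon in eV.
2.8309 eV

Using E = hf:

E = hf = (6.626×10⁻³⁴ J·s)(6.845e+14 Hz)
E = 2.8309 eV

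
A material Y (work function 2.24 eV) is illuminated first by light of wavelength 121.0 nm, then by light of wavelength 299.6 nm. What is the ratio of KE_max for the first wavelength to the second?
4.2177

Using Einstein's equation: KE_max = hc/λ - φ

For λ₁ = 121.0 nm:
E₁ = hc/λ₁ = 10.2466 eV
KE₁ = E₁ - φ = 10.2466 - 2.24 = 8.0066 eV

For λ₂ = 299.6 nm:
E₂ = hc/λ₂ = 4.1383 eV
KE₂ = E₂ - φ = 4.1383 - 2.24 = 1.8983 eV

Ratio: KE₁/KE₂ = 8.0066/1.8983 = 4.2177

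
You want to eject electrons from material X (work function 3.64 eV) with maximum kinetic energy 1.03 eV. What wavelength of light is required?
265.49 nm

From Einstein's equation: KE_max = hc/λ - φ

Rearranging for λ:
hc/λ = KE_max + φ
λ = hc/(KE_max + φ)

Required photon energy:
E_photon = KE_max + φ = 1.03 + 3.64 = 4.67 eV

Required wavelength:
λ = hc/E_photon = (6.626×10⁻³⁴)(3×10⁸) / (4.67 × 1.602×10⁻¹⁹)
λ = 265.49 nm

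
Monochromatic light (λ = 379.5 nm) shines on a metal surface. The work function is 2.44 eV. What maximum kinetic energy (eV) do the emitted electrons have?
0.8270 eV

Using Einstein's photoelectric equation: KE_max = hf - φ = hc/λ - φ

First, calculate the photon energy:
E_photon = hc/λ = (6.626×10⁻³⁴ J·s)(3×10⁸ m/s) / (379.5×10⁻⁹ m)
E_photon = 3.2670 eV

Then, the maximum kinetic energy:
KE_max = E_photon - φ = 3.2670 eV - 2.44 eV = 0.8270 eV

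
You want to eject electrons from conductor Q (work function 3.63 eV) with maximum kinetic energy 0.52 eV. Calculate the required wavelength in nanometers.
298.76 nm

From Einstein's equation: KE_max = hc/λ - φ

Rearranging for λ:
hc/λ = KE_max + φ
λ = hc/(KE_max + φ)

Required photon energy:
E_photon = KE_max + φ = 0.52 + 3.63 = 4.15 eV

Required wavelength:
λ = hc/E_photon = (6.626×10⁻³⁴)(3×10⁸) / (4.15 × 1.602×10⁻¹⁹)
λ = 298.76 nm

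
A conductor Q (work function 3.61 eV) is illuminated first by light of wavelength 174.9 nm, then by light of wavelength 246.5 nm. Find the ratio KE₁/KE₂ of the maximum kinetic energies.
2.4503

Using Einstein's equation: KE_max = hc/λ - φ

For λ₁ = 174.9 nm:
E₁ = hc/λ₁ = 7.0889 eV
KE₁ = E₁ - φ = 7.0889 - 3.61 = 3.4789 eV

For λ₂ = 246.5 nm:
E₂ = hc/λ₂ = 5.0298 eV
KE₂ = E₂ - φ = 5.0298 - 3.61 = 1.4198 eV

Ratio: KE₁/KE₂ = 3.4789/1.4198 = 2.4503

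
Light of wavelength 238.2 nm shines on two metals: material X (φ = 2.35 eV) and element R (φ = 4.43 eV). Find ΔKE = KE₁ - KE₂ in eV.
2.0800 eV

Using KE_max = hc/λ - φ for each metal:

Photon energy: E = hc/λ = 5.2050 eV

For material X (φ₁ = 2.35 eV):
KE₁ = E - φ₁ = 5.2050 - 2.35 = 2.8550 eV

For element R (φ₂ = 4.43 eV):
KE₂ = E - φ₂ = 5.2050 - 4.43 = 0.7750 eV

Difference:
ΔKE = KE₁ - KE₂ = 2.8550 - 0.7750 = 2.0800 eV

Note: The difference equals the difference in work functions: 4.43 - 2.35 = 2.08 eV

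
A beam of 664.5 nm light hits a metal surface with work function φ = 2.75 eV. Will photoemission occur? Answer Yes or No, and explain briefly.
No

For photoemission, the photon energy must exceed the work function.

Photon energy: E = hc/λ = 1.8658 eV
Work function: φ = 2.75 eV

Since E_photon (1.8658 eV) < φ (2.75 eV), photoemission will NOT occur.
The threshold wavelength is λ₀ = hc/φ = 450.9 nm.
Since 664.5 nm > 450.9 nm, the photons lack sufficient energy.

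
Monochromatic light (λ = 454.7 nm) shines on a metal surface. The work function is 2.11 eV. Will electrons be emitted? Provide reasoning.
Yes

For photoemission, the photon energy must exceed the work function.

Photon energy: E = hc/λ = 2.7267 eV
Work function: φ = 2.11 eV

Since E_photon (2.7267 eV) > φ (2.11 eV), photoemission WILL occur.
The threshold wavelength is λ₀ = hc/φ = 587.6 nm.
Since 454.7 nm < 587.6 nm, the light has sufficient energy.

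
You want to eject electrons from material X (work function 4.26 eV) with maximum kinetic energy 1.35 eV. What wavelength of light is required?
221.01 nm

From Einstein's equation: KE_max = hc/λ - φ

Rearranging for λ:
hc/λ = KE_max + φ
λ = hc/(KE_max + φ)

Required photon energy:
E_photon = KE_max + φ = 1.35 + 4.26 = 5.61 eV

Required wavelength:
λ = hc/E_photon = (6.626×10⁻³⁴)(3×10⁸) / (5.61 × 1.602×10⁻¹⁹)
λ = 221.01 nm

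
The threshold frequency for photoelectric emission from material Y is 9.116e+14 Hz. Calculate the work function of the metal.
3.77 eV

At the threshold frequency, photon energy equals work function:
φ = hf₀

Calculating:
φ = (6.626×10⁻³⁴ J·s)(9.116e+14 Hz)
φ = 3.77 eV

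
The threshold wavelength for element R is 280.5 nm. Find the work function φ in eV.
4.42 eV

At the threshold wavelength, photon energy equals work function:
φ = hc/λ₀

Calculating:
φ = (6.626×10⁻³⁴ J·s)(3×10⁸ m/s) / (280.5×10⁻⁹ m)
φ = 4.42 eV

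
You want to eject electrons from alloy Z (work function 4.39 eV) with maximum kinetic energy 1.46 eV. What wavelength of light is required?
211.94 nm

From Einstein's equation: KE_max = hc/λ - φ

Rearranging for λ:
hc/λ = KE_max + φ
λ = hc/(KE_max + φ)

Required photon energy:
E_photon = KE_max + φ = 1.46 + 4.39 = 5.85 eV

Required wavelength:
λ = hc/E_photon = (6.626×10⁻³⁴)(3×10⁸) / (5.85 × 1.602×10⁻¹⁹)
λ = 211.94 nm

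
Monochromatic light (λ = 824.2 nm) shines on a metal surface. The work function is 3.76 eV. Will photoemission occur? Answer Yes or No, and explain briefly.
No

For photoemission, the photon energy must exceed the work function.

Photon energy: E = hc/λ = 1.5043 eV
Work function: φ = 3.76 eV

Since E_photon (1.5043 eV) < φ (3.76 eV), photoemission will NOT occur.
The threshold wavelength is λ₀ = hc/φ = 329.7 nm.
Since 824.2 nm > 329.7 nm, the photons lack sufficient energy.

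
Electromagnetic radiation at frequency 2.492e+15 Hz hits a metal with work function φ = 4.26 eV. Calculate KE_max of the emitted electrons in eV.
6.0461 eV

Using Einstein's photoelectric equation: KE_max = hf - φ

First, calculate the photon energy:
E_photon = hf = (6.626×10⁻³⁴ J·s)(2.492e+15 Hz)
E_photon = 10.3061 eV

Then, the maximum kinetic energy:
KE_max = E_photon - φ = 10.3061 eV - 4.26 eV = 6.0461 eV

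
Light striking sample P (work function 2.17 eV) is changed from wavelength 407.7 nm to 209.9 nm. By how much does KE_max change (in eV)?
2.8658 eV

Using Einstein's equation: KE_max = hc/λ - φ

For λ₁ = 407.7 nm:
KE₁ = hc/λ₁ - φ = 3.0411 - 2.17 = 0.8711 eV

For λ₂ = 209.9 nm:
KE₂ = hc/λ₂ - φ = 5.9068 - 2.17 = 3.7368 eV

Change in KE:
ΔKE = KE₂ - KE₁ = 3.7368 - 0.8711 = 2.8658 eV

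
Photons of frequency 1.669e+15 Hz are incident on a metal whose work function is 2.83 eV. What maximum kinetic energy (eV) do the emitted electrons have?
4.0724 eV

Using Einstein's photoelectric equation: KE_max = hf - φ

First, calculate the photon energy:
E_photon = hf = (6.626×10⁻³⁴ J·s)(1.669e+15 Hz)
E_photon = 6.9024 eV

Then, the maximum kinetic energy:
KE_max = E_photon - φ = 6.9024 eV - 2.83 eV = 4.0724 eV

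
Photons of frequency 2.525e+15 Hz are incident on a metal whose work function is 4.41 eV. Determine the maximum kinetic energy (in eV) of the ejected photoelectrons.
6.0326 eV

Using Einstein's photoelectric equation: KE_max = hf - φ

First, calculate the photon energy:
E_photon = hf = (6.626×10⁻³⁴ J·s)(2.525e+15 Hz)
E_photon = 10.4426 eV

Then, the maximum kinetic energy:
KE_max = E_photon - φ = 10.4426 eV - 4.41 eV = 6.0326 eV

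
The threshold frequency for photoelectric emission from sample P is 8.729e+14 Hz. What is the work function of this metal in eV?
3.61 eV

At the threshold frequency, photon energy equals work function:
φ = hf₀

Calculating:
φ = (6.626×10⁻³⁴ J·s)(8.729e+14 Hz)
φ = 3.61 eV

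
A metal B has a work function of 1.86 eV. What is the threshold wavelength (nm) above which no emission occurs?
666.58 nm

The threshold wavelength is when the photon energy equals the work function:
hc/λ₀ = φ

Solving for λ₀:
λ₀ = hc/φ = (6.626×10⁻³⁴ J·s)(3×10⁸ m/s) / (1.86 eV × 1.602×10⁻¹⁹ J/eV)
λ₀ = 666.58 nm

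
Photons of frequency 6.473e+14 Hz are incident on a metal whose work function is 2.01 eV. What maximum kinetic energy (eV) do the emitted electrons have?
0.6670 eV

Using Einstein's photoelectric equation: KE_max = hf - φ

First, calculate the photon energy:
E_photon = hf = (6.626×10⁻³⁴ J·s)(6.473e+14 Hz)
E_photon = 2.6770 eV

Then, the maximum kinetic energy:
KE_max = E_photon - φ = 2.6770 eV - 2.01 eV = 0.6670 eV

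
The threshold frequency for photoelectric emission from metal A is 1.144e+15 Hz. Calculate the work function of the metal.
4.73 eV

At the threshold frequency, photon energy equals work function:
φ = hf₀

Calculating:
φ = (6.626×10⁻³⁴ J·s)(1.144e+15 Hz)
φ = 4.73 eV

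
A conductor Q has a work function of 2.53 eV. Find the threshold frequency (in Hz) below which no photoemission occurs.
6.1175e+14 Hz

The threshold frequency is when the photon energy equals the work function:
hf₀ = φ

Solving for f₀:
f₀ = φ/h = (2.53 eV × 1.602×10⁻¹⁹ J/eV) / (6.626×10⁻³⁴ J·s)
f₀ = 6.1175e+14 Hz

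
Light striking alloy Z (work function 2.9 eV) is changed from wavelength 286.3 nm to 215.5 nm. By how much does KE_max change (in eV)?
1.4228 eV

Using Einstein's equation: KE_max = hc/λ - φ

For λ₁ = 286.3 nm:
KE₁ = hc/λ₁ - φ = 4.3306 - 2.9 = 1.4306 eV

For λ₂ = 215.5 nm:
KE₂ = hc/λ₂ - φ = 5.7533 - 2.9 = 2.8533 eV

Change in KE:
ΔKE = KE₂ - KE₁ = 2.8533 - 1.4306 = 1.4228 eV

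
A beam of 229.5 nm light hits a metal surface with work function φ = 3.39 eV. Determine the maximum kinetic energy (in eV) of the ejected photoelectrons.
2.0124 eV

Using Einstein's photoelectric equation: KE_max = hf - φ = hc/λ - φ

First, calculate the photon energy:
E_photon = hc/λ = (6.626×10⁻³⁴ J·s)(3×10⁸ m/s) / (229.5×10⁻⁹ m)
E_photon = 5.4024 eV

Then, the maximum kinetic energy:
KE_max = E_photon - φ = 5.4024 eV - 3.39 eV = 2.0124 eV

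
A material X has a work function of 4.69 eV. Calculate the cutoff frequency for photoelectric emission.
1.1340e+15 Hz

The threshold frequency is when the photon energy equals the work function:
hf₀ = φ

Solving for f₀:
f₀ = φ/h = (4.69 eV × 1.602×10⁻¹⁹ J/eV) / (6.626×10⁻³⁴ J·s)
f₀ = 1.1340e+15 Hz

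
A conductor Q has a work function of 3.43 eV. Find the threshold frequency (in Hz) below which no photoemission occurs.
8.2937e+14 Hz

The threshold frequency is when the photon energy equals the work function:
hf₀ = φ

Solving for f₀:
f₀ = φ/h = (3.43 eV × 1.602×10⁻¹⁹ J/eV) / (6.626×10⁻³⁴ J·s)
f₀ = 8.2937e+14 Hz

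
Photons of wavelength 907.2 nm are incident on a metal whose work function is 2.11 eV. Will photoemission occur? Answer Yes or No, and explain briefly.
No

For photoemission, the photon energy must exceed the work function.

Photon energy: E = hc/λ = 1.3667 eV
Work function: φ = 2.11 eV

Since E_photon (1.3667 eV) < φ (2.11 eV), photoemission will NOT occur.
The threshold wavelength is λ₀ = hc/φ = 587.6 nm.
Since 907.2 nm > 587.6 nm, the photons lack sufficient energy.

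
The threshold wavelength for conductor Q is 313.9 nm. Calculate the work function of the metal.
3.95 eV

At the threshold wavelength, photon energy equals work function:
φ = hc/λ₀

Calculating:
φ = (6.626×10⁻³⁴ J·s)(3×10⁸ m/s) / (313.9×10⁻⁹ m)
φ = 3.95 eV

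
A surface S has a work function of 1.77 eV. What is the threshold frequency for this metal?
4.2798e+14 Hz

The threshold frequency is when the photon energy equals the work function:
hf₀ = φ

Solving for f₀:
f₀ = φ/h = (1.77 eV × 1.602×10⁻¹⁹ J/eV) / (6.626×10⁻³⁴ J·s)
f₀ = 4.2798e+14 Hz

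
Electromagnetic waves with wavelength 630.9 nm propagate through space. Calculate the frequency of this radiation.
4.7518e+14 Hz

Using the wave equation: c = fλ

Solving for frequency:
f = c/λ = (3×10⁸ m/s) / (630.9×10⁻⁹ m)
f = 4.7518e+14 Hz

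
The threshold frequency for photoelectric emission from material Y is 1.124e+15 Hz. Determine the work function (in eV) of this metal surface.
4.65 eV

At the threshold frequency, photon energy equals work function:
φ = hf₀

Calculating:
φ = (6.626×10⁻³⁴ J·s)(1.124e+15 Hz)
φ = 4.65 eV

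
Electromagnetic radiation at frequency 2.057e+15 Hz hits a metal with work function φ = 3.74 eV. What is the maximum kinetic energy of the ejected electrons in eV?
4.7671 eV

Using Einstein's photoelectric equation: KE_max = hf - φ

First, calculate the photon energy:
E_photon = hf = (6.626×10⁻³⁴ J·s)(2.057e+15 Hz)
E_photon = 8.5071 eV

Then, the maximum kinetic energy:
KE_max = E_photon - φ = 8.5071 eV - 3.74 eV = 4.7671 eV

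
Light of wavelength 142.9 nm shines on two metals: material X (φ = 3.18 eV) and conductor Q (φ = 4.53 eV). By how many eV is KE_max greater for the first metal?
1.3500 eV

Using KE_max = hc/λ - φ for each metal:

Photon energy: E = hc/λ = 8.6763 eV

For material X (φ₁ = 3.18 eV):
KE₁ = E - φ₁ = 8.6763 - 3.18 = 5.4963 eV

For conductor Q (φ₂ = 4.53 eV):
KE₂ = E - φ₂ = 8.6763 - 4.53 = 4.1463 eV

Difference:
ΔKE = KE₁ - KE₂ = 5.4963 - 4.1463 = 1.3500 eV

Note: The difference equals the difference in work functions: 4.53 - 3.18 = 1.35 eV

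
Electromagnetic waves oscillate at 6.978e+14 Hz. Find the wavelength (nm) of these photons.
429.63 nm

Using the wave equation: c = fλ

Solving for wavelength:
λ = c/f = (3×10⁸ m/s) / (6.978e+14 Hz)
λ = 429.63 nm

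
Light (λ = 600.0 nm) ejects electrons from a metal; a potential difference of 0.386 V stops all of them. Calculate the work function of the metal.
1.68 eV

The stopping potential gives the maximum kinetic energy: KE_max = eV_s = 0.386 eV

From Einstein's photoelectric equation: KE_max = hc/λ - φ
Rearranging: φ = hc/λ - KE_max

Calculate photon energy:
E_photon = hc/λ = (6.626×10⁻³⁴ J·s)(3×10⁸ m/s) / (600.0×10⁻⁹ m) = 2.0664 eV

Therefore:
φ = 2.0664 - 0.386 = 1.68 eV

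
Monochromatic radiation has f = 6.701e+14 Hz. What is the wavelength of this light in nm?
447.38 nm

Using the wave equation: c = fλ

Solving for wavelength:
λ = c/f = (3×10⁸ m/s) / (6.701e+14 Hz)
λ = 447.38 nm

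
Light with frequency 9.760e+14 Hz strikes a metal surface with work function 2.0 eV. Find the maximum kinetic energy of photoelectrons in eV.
2.0364 eV

Using Einstein's photoelectric equation: KE_max = hf - φ

First, calculate the photon energy:
E_photon = hf = (6.626×10⁻³⁴ J·s)(9.760e+14 Hz)
E_photon = 4.0364 eV

Then, the maximum kinetic energy:
KE_max = E_photon - φ = 4.0364 eV - 2.0 eV = 2.0364 eV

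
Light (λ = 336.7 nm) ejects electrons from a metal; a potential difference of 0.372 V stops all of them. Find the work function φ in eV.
3.31 eV

The stopping potential gives the maximum kinetic energy: KE_max = eV_s = 0.372 eV

From Einstein's photoelectric equation: KE_max = hc/λ - φ
Rearranging: φ = hc/λ - KE_max

Calculate photon energy:
E_photon = hc/λ = (6.626×10⁻³⁴ J·s)(3×10⁸ m/s) / (336.7×10⁻⁹ m) = 3.6823 eV

Therefore:
φ = 3.6823 - 0.372 = 3.31 eV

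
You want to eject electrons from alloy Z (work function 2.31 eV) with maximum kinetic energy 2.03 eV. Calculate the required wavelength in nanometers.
285.68 nm

From Einstein's equation: KE_max = hc/λ - φ

Rearranging for λ:
hc/λ = KE_max + φ
λ = hc/(KE_max + φ)

Required photon energy:
E_photon = KE_max + φ = 2.03 + 2.31 = 4.34 eV

Required wavelength:
λ = hc/E_photon = (6.626×10⁻³⁴)(3×10⁸) / (4.34 × 1.602×10⁻¹⁹)
λ = 285.68 nm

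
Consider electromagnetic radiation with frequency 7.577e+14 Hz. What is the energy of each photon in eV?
3.1336 eV

Using E = hf:

E = hf = (6.626×10⁻³⁴ J·s)(7.577e+14 Hz)
E = 3.1336 eV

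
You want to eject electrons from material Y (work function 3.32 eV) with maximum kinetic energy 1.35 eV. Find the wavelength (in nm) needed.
265.49 nm

From Einstein's equation: KE_max = hc/λ - φ

Rearranging for λ:
hc/λ = KE_max + φ
λ = hc/(KE_max + φ)

Required photon energy:
E_photon = KE_max + φ = 1.35 + 3.32 = 4.67 eV

Required wavelength:
λ = hc/E_photon = (6.626×10⁻³⁴)(3×10⁸) / (4.67 × 1.602×10⁻¹⁹)
λ = 265.49 nm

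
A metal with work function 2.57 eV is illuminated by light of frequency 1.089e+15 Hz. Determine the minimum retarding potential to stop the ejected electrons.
1.9337 V

The stopping potential V_s satisfies: eV_s = KE_max

First, find KE_max using Einstein's equation:
E_photon = hf = (6.626×10⁻³⁴ J·s)(1.089e+15 Hz) = 4.5037 eV
KE_max = E_photon - φ = 4.5037 - 2.57 = 1.9337 eV

Since eV_s = KE_max:
V_s = KE_max/e = 1.9337 V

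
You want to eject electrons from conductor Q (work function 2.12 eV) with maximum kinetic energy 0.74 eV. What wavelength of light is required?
433.51 nm

From Einstein's equation: KE_max = hc/λ - φ

Rearranging for λ:
hc/λ = KE_max + φ
λ = hc/(KE_max + φ)

Required photon energy:
E_photon = KE_max + φ = 0.74 + 2.12 = 2.86 eV

Required wavelength:
λ = hc/E_photon = (6.626×10⁻³⁴)(3×10⁸) / (2.86 × 1.602×10⁻¹⁹)
λ = 433.51 nm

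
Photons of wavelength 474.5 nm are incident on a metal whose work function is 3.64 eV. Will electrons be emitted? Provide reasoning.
No

For photoemission, the photon energy must exceed the work function.

Photon energy: E = hc/λ = 2.6129 eV
Work function: φ = 3.64 eV

Since E_photon (2.6129 eV) < φ (3.64 eV), photoemission will NOT occur.
The threshold wavelength is λ₀ = hc/φ = 340.6 nm.
Since 474.5 nm > 340.6 nm, the photons lack sufficient energy.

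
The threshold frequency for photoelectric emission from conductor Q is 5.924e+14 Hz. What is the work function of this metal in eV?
2.45 eV

At the threshold frequency, photon energy equals work function:
φ = hf₀

Calculating:
φ = (6.626×10⁻³⁴ J·s)(5.924e+14 Hz)
φ = 2.45 eV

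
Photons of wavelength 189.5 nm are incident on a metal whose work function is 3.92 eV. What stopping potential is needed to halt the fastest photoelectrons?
2.6227 V

The stopping potential V_s satisfies: eV_s = KE_max

First, find KE_max using Einstein's equation:
E_photon = hc/λ = 6.5427 eV
KE_max = E_photon - φ = 6.5427 - 3.92 = 2.6227 eV

Since eV_s = KE_max:
V_s = KE_max/e = 2.6227 V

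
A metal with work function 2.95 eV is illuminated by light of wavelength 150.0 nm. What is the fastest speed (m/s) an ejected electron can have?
1.3674e+06 m/s

First, find the maximum kinetic energy:
E_photon = hc/λ = 8.2656 eV
KE_max = E_photon - φ = 8.2656 - 2.95 = 5.3156 eV

Convert to Joules: KE_max = 5.3156 × 1.602×10⁻¹⁹ J = 8.5166e-19 J

Then use KE = ½mv² to find velocity:
v = √(2·KE/m) = √(2 × 8.5166e-19 J / 9.109e-31 kg)
v = 1.3674e+06 m/s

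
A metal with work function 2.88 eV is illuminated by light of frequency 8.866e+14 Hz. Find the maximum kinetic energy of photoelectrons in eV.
0.7867 eV

Using Einstein's photoelectric equation: KE_max = hf - φ

First, calculate the photon energy:
E_photon = hf = (6.626×10⁻³⁴ J·s)(8.866e+14 Hz)
E_photon = 3.6667 eV

Then, the maximum kinetic energy:
KE_max = E_photon - φ = 3.6667 eV - 2.88 eV = 0.7867 eV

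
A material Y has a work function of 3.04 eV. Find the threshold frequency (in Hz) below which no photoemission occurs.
7.3507e+14 Hz

The threshold frequency is when the photon energy equals the work function:
hf₀ = φ

Solving for f₀:
f₀ = φ/h = (3.04 eV × 1.602×10⁻¹⁹ J/eV) / (6.626×10⁻³⁴ J·s)
f₀ = 7.3507e+14 Hz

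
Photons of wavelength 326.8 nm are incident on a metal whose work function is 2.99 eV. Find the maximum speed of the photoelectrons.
5.3177e+05 m/s

First, find the maximum kinetic energy:
E_photon = hc/λ = 3.7939 eV
KE_max = E_photon - φ = 3.7939 - 2.99 = 0.8039 eV

Convert to Joules: KE_max = 0.8039 × 1.602×10⁻¹⁹ J = 1.2880e-19 J

Then use KE = ½mv² to find velocity:
v = √(2·KE/m) = √(2 × 1.2880e-19 J / 9.109e-31 kg)
v = 5.3177e+05 m/s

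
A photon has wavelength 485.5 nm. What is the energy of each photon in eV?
2.5537 eV

Using E = hf = hc/λ:

E = hc/λ = (6.626×10⁻³⁴ J·s)(3×10⁸ m/s) / (485.5×10⁻⁹ m)
E = 2.5537 eV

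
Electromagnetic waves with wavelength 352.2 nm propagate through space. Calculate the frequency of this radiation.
8.5120e+14 Hz

Using the wave equation: c = fλ

Solving for frequency:
f = c/λ = (3×10⁸ m/s) / (352.2×10⁻⁹ m)
f = 8.5120e+14 Hz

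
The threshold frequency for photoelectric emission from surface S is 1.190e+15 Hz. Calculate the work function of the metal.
4.92 eV

At the threshold frequency, photon energy equals work function:
φ = hf₀

Calculating:
φ = (6.626×10⁻³⁴ J·s)(1.190e+15 Hz)
φ = 4.92 eV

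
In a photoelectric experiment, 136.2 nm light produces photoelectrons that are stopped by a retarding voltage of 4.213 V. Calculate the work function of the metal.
4.89 eV

The stopping potential gives the maximum kinetic energy: KE_max = eV_s = 4.213 eV

From Einstein's photoelectric equation: KE_max = hc/λ - φ
Rearranging: φ = hc/λ - KE_max

Calculate photon energy:
E_photon = hc/λ = (6.626×10⁻³⁴ J·s)(3×10⁸ m/s) / (136.2×10⁻⁹ m) = 9.1031 eV

Therefore:
φ = 9.1031 - 4.213 = 4.89 eV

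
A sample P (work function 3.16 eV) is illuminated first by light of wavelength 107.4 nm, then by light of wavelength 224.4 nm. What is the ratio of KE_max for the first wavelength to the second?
3.5449

Using Einstein's equation: KE_max = hc/λ - φ

For λ₁ = 107.4 nm:
E₁ = hc/λ₁ = 11.5442 eV
KE₁ = E₁ - φ = 11.5442 - 3.16 = 8.3842 eV

For λ₂ = 224.4 nm:
E₂ = hc/λ₂ = 5.5251 eV
KE₂ = E₂ - φ = 5.5251 - 3.16 = 2.3651 eV

Ratio: KE₁/KE₂ = 8.3842/2.3651 = 3.5449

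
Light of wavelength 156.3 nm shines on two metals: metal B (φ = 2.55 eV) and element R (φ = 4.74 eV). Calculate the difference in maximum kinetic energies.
2.1900 eV

Using KE_max = hc/λ - φ for each metal:

Photon energy: E = hc/λ = 7.9325 eV

For metal B (φ₁ = 2.55 eV):
KE₁ = E - φ₁ = 7.9325 - 2.55 = 5.3825 eV

For element R (φ₂ = 4.74 eV):
KE₂ = E - φ₂ = 7.9325 - 4.74 = 3.1925 eV

Difference:
ΔKE = KE₁ - KE₂ = 5.3825 - 3.1925 = 2.1900 eV

Note: The difference equals the difference in work functions: 4.74 - 2.55 = 2.19 eV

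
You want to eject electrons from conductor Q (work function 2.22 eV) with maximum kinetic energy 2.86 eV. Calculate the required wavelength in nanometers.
244.06 nm

From Einstein's equation: KE_max = hc/λ - φ

Rearranging for λ:
hc/λ = KE_max + φ
λ = hc/(KE_max + φ)

Required photon energy:
E_photon = KE_max + φ = 2.86 + 2.22 = 5.08 eV

Required wavelength:
λ = hc/E_photon = (6.626×10⁻³⁴)(3×10⁸) / (5.08 × 1.602×10⁻¹⁹)
λ = 244.06 nm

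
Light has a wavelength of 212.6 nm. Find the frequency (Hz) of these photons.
1.4101e+15 Hz

Using the wave equation: c = fλ

Solving for frequency:
f = c/λ = (3×10⁸ m/s) / (212.6×10⁻⁹ m)
f = 1.4101e+15 Hz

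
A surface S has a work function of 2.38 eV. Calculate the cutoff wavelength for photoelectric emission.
520.94 nm

The threshold wavelength is when the photon energy equals the work function:
hc/λ₀ = φ

Solving for λ₀:
λ₀ = hc/φ = (6.626×10⁻³⁴ J·s)(3×10⁸ m/s) / (2.38 eV × 1.602×10⁻¹⁹ J/eV)
λ₀ = 520.94 nm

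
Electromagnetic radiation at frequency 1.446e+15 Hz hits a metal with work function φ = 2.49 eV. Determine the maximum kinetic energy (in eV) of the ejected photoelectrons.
3.4902 eV

Using Einstein's photoelectric equation: KE_max = hf - φ

First, calculate the photon energy:
E_photon = hf = (6.626×10⁻³⁴ J·s)(1.446e+15 Hz)
E_photon = 5.9802 eV

Then, the maximum kinetic energy:
KE_max = E_photon - φ = 5.9802 eV - 2.49 eV = 3.4902 eV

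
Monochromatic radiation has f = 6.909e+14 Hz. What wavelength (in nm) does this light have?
433.92 nm

Using the wave equation: c = fλ

Solving for wavelength:
λ = c/f = (3×10⁸ m/s) / (6.909e+14 Hz)
λ = 433.92 nm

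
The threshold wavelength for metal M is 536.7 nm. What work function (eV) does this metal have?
2.31 eV

At the threshold wavelength, photon energy equals work function:
φ = hc/λ₀

Calculating:
φ = (6.626×10⁻³⁴ J·s)(3×10⁸ m/s) / (536.7×10⁻⁹ m)
φ = 2.31 eV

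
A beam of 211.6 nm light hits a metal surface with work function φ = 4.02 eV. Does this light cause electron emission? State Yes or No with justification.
Yes

For photoemission, the photon energy must exceed the work function.

Photon energy: E = hc/λ = 5.8594 eV
Work function: φ = 4.02 eV

Since E_photon (5.8594 eV) > φ (4.02 eV), photoemission WILL occur.
The threshold wavelength is λ₀ = hc/φ = 308.4 nm.
Since 211.6 nm < 308.4 nm, the light has sufficient energy.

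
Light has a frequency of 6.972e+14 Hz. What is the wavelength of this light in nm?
429.99 nm

Using the wave equation: c = fλ

Solving for wavelength:
λ = c/f = (3×10⁸ m/s) / (6.972e+14 Hz)
λ = 429.99 nm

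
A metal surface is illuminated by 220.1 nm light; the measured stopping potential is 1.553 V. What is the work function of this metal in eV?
4.08 eV

The stopping potential gives the maximum kinetic energy: KE_max = eV_s = 1.553 eV

From Einstein's photoelectric equation: KE_max = hc/λ - φ
Rearranging: φ = hc/λ - KE_max

Calculate photon energy:
E_photon = hc/λ = (6.626×10⁻³⁴ J·s)(3×10⁸ m/s) / (220.1×10⁻⁹ m) = 5.6331 eV

Therefore:
φ = 5.6331 - 1.553 = 4.08 eV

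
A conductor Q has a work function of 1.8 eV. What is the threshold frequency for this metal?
4.3524e+14 Hz

The threshold frequency is when the photon energy equals the work function:
hf₀ = φ

Solving for f₀:
f₀ = φ/h = (1.8 eV × 1.602×10⁻¹⁹ J/eV) / (6.626×10⁻³⁴ J·s)
f₀ = 4.3524e+14 Hz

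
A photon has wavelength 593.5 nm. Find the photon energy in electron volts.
2.0890 eV

Using E = hf = hc/λ:

E = hc/λ = (6.626×10⁻³⁴ J·s)(3×10⁸ m/s) / (593.5×10⁻⁹ m)
E = 2.0890 eV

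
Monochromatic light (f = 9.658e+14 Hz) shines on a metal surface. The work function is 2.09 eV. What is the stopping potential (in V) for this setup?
1.9042 V

The stopping potential V_s satisfies: eV_s = KE_max

First, find KE_max using Einstein's equation:
E_photon = hf = (6.626×10⁻³⁴ J·s)(9.658e+14 Hz) = 3.9942 eV
KE_max = E_photon - φ = 3.9942 - 2.09 = 1.9042 eV

Since eV_s = KE_max:
V_s = KE_max/e = 1.9042 V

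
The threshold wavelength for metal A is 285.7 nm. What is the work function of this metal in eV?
4.34 eV

At the threshold wavelength, photon energy equals work function:
φ = hc/λ₀

Calculating:
φ = (6.626×10⁻³⁴ J·s)(3×10⁸ m/s) / (285.7×10⁻⁹ m)
φ = 4.34 eV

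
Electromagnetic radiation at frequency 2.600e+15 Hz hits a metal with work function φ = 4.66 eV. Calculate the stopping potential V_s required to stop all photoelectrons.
6.0927 V

The stopping potential V_s satisfies: eV_s = KE_max

First, find KE_max using Einstein's equation:
E_photon = hf = (6.626×10⁻³⁴ J·s)(2.600e+15 Hz) = 10.7527 eV
KE_max = E_photon - φ = 10.7527 - 4.66 = 6.0927 eV

Since eV_s = KE_max:
V_s = KE_max/e = 6.0927 V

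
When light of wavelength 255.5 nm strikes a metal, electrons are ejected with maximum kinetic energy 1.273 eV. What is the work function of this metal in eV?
3.58 eV

From Einstein's photoelectric equation: KE_max = hf - φ = hc/λ - φ

Rearranging for φ:
φ = hc/λ - KE_max

Calculate photon energy:
E_photon = hc/λ = 4.8526 eV

Therefore:
φ = 4.8526 - 1.273 = 3.58 eV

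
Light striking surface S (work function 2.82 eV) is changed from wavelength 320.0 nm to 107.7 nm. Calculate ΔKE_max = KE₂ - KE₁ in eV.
7.6375 eV

Using Einstein's equation: KE_max = hc/λ - φ

For λ₁ = 320.0 nm:
KE₁ = hc/λ₁ - φ = 3.8745 - 2.82 = 1.0545 eV

For λ₂ = 107.7 nm:
KE₂ = hc/λ₂ - φ = 11.5120 - 2.82 = 8.6920 eV

Change in KE:
ΔKE = KE₂ - KE₁ = 8.6920 - 1.0545 = 7.6375 eV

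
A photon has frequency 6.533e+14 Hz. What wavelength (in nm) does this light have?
458.89 nm

Using the wave equation: c = fλ

Solving for wavelength:
λ = c/f = (3×10⁸ m/s) / (6.533e+14 Hz)
λ = 458.89 nm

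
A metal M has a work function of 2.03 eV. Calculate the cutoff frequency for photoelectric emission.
4.9085e+14 Hz

The threshold frequency is when the photon energy equals the work function:
hf₀ = φ

Solving for f₀:
f₀ = φ/h = (2.03 eV × 1.602×10⁻¹⁹ J/eV) / (6.626×10⁻³⁴ J·s)
f₀ = 4.9085e+14 Hz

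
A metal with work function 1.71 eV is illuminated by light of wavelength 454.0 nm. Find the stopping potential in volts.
1.0209 V

The stopping potential V_s satisfies: eV_s = KE_max

First, find KE_max using Einstein's equation:
E_photon = hc/λ = 2.7309 eV
KE_max = E_photon - φ = 2.7309 - 1.71 = 1.0209 eV

Since eV_s = KE_max:
V_s = KE_max/e = 1.0209 V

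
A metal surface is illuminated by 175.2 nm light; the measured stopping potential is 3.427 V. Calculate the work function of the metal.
3.65 eV

The stopping potential gives the maximum kinetic energy: KE_max = eV_s = 3.427 eV

From Einstein's photoelectric equation: KE_max = hc/λ - φ
Rearranging: φ = hc/λ - KE_max

Calculate photon energy:
E_photon = hc/λ = (6.626×10⁻³⁴ J·s)(3×10⁸ m/s) / (175.2×10⁻⁹ m) = 7.0767 eV

Therefore:
φ = 7.0767 - 3.427 = 3.65 eV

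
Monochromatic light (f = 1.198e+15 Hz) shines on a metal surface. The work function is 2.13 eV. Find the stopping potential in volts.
2.8245 V

The stopping potential V_s satisfies: eV_s = KE_max

First, find KE_max using Einstein's equation:
E_photon = hf = (6.626×10⁻³⁴ J·s)(1.198e+15 Hz) = 4.9545 eV
KE_max = E_photon - φ = 4.9545 - 2.13 = 2.8245 eV

Since eV_s = KE_max:
V_s = KE_max/e = 2.8245 V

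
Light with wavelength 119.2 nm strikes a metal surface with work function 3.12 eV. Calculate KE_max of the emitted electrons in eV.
7.2814 eV

Using Einstein's photoelectric equation: KE_max = hf - φ = hc/λ - φ

First, calculate the photon energy:
E_photon = hc/λ = (6.626×10⁻³⁴ J·s)(3×10⁸ m/s) / (119.2×10⁻⁹ m)
E_photon = 10.4014 eV

Then, the maximum kinetic energy:
KE_max = E_photon - φ = 10.4014 eV - 3.12 eV = 7.2814 eV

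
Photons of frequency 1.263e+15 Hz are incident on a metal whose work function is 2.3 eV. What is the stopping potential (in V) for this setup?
2.9233 V

The stopping potential V_s satisfies: eV_s = KE_max

First, find KE_max using Einstein's equation:
E_photon = hf = (6.626×10⁻³⁴ J·s)(1.263e+15 Hz) = 5.2233 eV
KE_max = E_photon - φ = 5.2233 - 2.3 = 2.9233 eV

Since eV_s = KE_max:
V_s = KE_max/e = 2.9233 V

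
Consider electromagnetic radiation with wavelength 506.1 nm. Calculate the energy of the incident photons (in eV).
2.4498 eV

Using E = hf = hc/λ:

E = hc/λ = (6.626×10⁻³⁴ J·s)(3×10⁸ m/s) / (506.1×10⁻⁹ m)
E = 2.4498 eV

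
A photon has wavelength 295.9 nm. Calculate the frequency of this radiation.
1.0132e+15 Hz

Using the wave equation: c = fλ

Solving for frequency:
f = c/λ = (3×10⁸ m/s) / (295.9×10⁻⁹ m)
f = 1.0132e+15 Hz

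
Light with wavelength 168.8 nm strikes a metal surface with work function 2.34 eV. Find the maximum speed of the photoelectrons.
1.3269e+06 m/s

First, find the maximum kinetic energy:
E_photon = hc/λ = 7.3450 eV
KE_max = E_photon - φ = 7.3450 - 2.34 = 5.0050 eV

Convert to Joules: KE_max = 5.0050 × 1.602×10⁻¹⁹ J = 8.0190e-19 J

Then use KE = ½mv² to find velocity:
v = √(2·KE/m) = √(2 × 8.0190e-19 J / 9.109e-31 kg)
v = 1.3269e+06 m/s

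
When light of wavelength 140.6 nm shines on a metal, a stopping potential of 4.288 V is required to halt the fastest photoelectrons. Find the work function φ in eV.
4.53 eV

The stopping potential gives the maximum kinetic energy: KE_max = eV_s = 4.288 eV

From Einstein's photoelectric equation: KE_max = hc/λ - φ
Rearranging: φ = hc/λ - KE_max

Calculate photon energy:
E_photon = hc/λ = (6.626×10⁻³⁴ J·s)(3×10⁸ m/s) / (140.6×10⁻⁹ m) = 8.8182 eV

Therefore:
φ = 8.8182 - 4.288 = 4.53 eV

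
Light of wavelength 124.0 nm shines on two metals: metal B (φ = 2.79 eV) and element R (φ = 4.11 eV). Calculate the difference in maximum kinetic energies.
1.3200 eV

Using KE_max = hc/λ - φ for each metal:

Photon energy: E = hc/λ = 9.9987 eV

For metal B (φ₁ = 2.79 eV):
KE₁ = E - φ₁ = 9.9987 - 2.79 = 7.2087 eV

For element R (φ₂ = 4.11 eV):
KE₂ = E - φ₂ = 9.9987 - 4.11 = 5.8887 eV

Difference:
ΔKE = KE₁ - KE₂ = 7.2087 - 5.8887 = 1.3200 eV

Note: The difference equals the difference in work functions: 4.11 - 2.79 = 1.32 eV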